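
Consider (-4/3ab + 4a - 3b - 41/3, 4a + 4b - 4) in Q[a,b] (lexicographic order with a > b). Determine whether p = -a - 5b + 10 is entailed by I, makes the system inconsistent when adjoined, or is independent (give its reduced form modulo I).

Adjoining -a - 5b + 10 makes the ideal the whole ring: the system is inconsistent.

First compute the reduced Gröbner basis of I by Buchberger's algorithm.
f_1 = -4/3ab + 4a - 3b - 41/3, LT = ab.
f_2 = 4a + 4b - 4, LT = a.

S(f_1,f_2): lcm = ab. S = -3a - b^2 + 13/4b + 41/4.
  reduce S modulo (f_1, f_2):
  remainder -b^2 + 25/4b + 29/4 ≠ 0; add h_3 = -b^2 + 25/4b + 29/4 to the basis.

The other S-polynomials (S(f_1,h_3), S(f_2,h_3)) all reduce to 0 modulo the current basis, so we have a Gröbner basis.
Inter-reduce: drop elements whose leading term is divisible by another's, tail-reduce, and make monic.
Reduced Gröbner basis: {a + b - 1, b^2 - 25/4b - 29/4}.
Label its elements g_1 = a + b - 1, g_2 = b^2 - 25/4b - 29/4.

Reduce p = -a - 5b + 10 modulo G:
  leading term a: subtract (-1)·g_1 from -a - 5b + 10 → -4b + 9
  leading term b: no divisor's leading term divides it; move -4b to the remainder.
  leading term 1: no divisor's leading term divides it; move 9 to the remainder.
  normal form = -4b + 9.
The normal form is nonzero, so p ∉ I. Since p minus its normal form lies in I, I + (p) = I + (r) where r = -4b + 9; decide whether this ideal is the whole ring.
Run Buchberger on G together with r (pairs among the g_i already reduce to 0 since G is a Gröbner basis):
g_1 = a + b - 1, LT = a.
g_2 = b^2 - 25/4b - 29/4, LT = b^2.
r = -4b + 9, LT = b.

S(g_2,r): lcm = b^2. S = -4b - 29/4.
  reduce S modulo (g_1, g_2, r):
  remainder -65/4 ≠ 0; add m_4 = -65/4 to the basis.

The other S-polynomials (S(g_1,g_2), S(g_1,r), S(g_1,m_4), S(g_2,m_4), S(r,m_4)) all reduce to 0 modulo the current basis, so we have a Gröbner basis.
Inter-reduce: drop elements whose leading term is divisible by another's, tail-reduce, and make monic.
Reduced Gröbner basis: {1}.
The reduced Gröbner basis of I + (p) is {1}: the ideal is the whole ring, so the enlarged system has no common solution — adjoining p is inconsistent.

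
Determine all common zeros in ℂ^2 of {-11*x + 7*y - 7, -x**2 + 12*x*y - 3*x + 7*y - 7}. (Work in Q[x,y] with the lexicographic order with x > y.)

{(-28/25, -19/25), (0, 1)}

Compute a lex Gröbner basis by Buchberger's algorithm.
f_1 = -11*x + 7*y - 7, LT = x.
f_2 = -x**2 + 12*x*y - 3*x + 7*y - 7, LT = x**2.

S(f_1,f_2): lcm = x**2. S = 125/11*x*y - 26/11*x + 7*y - 7.
  reduce S modulo (f_1, f_2):
  remainder 875/121*y**2 - 210/121*y - 665/121 ≠ 0; add h_3 = 875/121*y**2 - 210/121*y - 665/121 to the basis.

The other S-polynomials (S(f_1,h_3), S(f_2,h_3)) all reduce to 0 modulo the current basis, so we have a Gröbner basis.
Inter-reduce: drop elements whose leading term is divisible by another's, tail-reduce, and make monic.
Reduced Gröbner basis: {x - 7/11*y + 7/11, y**2 - 6/25*y - 19/25}.

From the last basis element, y**2 - 6/25*y - 19/25 = 0, so y takes values in {-19/25, 1}. Each choice, substituted upward through the basis, yields the corresponding point(s) of the solution set.
  y = -19/25: the earlier basis element becomes x + 28/25 = 0, giving x = -28/25 — point (-28/25, -19/25).
  y = 1: the earlier basis element becomes x = 0, giving x = 0 — point (0, 1).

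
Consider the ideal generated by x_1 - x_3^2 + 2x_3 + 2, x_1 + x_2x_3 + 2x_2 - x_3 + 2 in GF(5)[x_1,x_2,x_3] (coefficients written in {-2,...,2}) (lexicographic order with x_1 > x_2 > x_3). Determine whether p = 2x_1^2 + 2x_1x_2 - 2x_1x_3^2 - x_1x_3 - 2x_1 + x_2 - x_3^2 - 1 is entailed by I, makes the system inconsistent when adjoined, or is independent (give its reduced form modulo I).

2x_1^2 + 2x_1x_2 - 2x_1x_3^2 - x_1x_3 - 2x_1 + x_2 - x_3^2 - 1 is independent of I; its normal form modulo I is -2x_2 - 2x_3^3 + 2x_3^2 - 2x_3 + 1.

First compute the reduced Gröbner basis of I by Buchberger's algorithm.
f_1 = x_1 - x_3^2 + 2x_3 + 2, LT = x_1.
f_2 = x_1 + x_2x_3 + 2x_2 - x_3 + 2, LT = x_1.

S(f_1,f_2): lcm = x_1. S = -x_2x_3 - 2x_2 - x_3^2 - 2x_3.
  leading term x_2x_3: no divisor's leading term divides it; move -x_2x_3 to the remainder.
  leading term x_2: no divisor's leading term divides it; move -2x_2 to the remainder.
  leading term x_3^2: no divisor's leading term divides it; move -x_3^2 to the remainder.
  leading term x_3: no divisor's leading term divides it; move -2x_3 to the remainder.
  remainder -x_2x_3 - 2x_2 - x_3^2 - 2x_3 ≠ 0; add h_3 = -x_2x_3 - 2x_2 - x_3^2 - 2x_3 to the basis.

S(f_1,h_3): leading monomials are coprime, so the S-polynomial reduces to 0 (Buchberger's first criterion).
S(f_2,h_3): leading monomials are coprime, so the S-polynomial reduces to 0 (Buchberger's first criterion).
Every S-polynomial of the final basis reduces to 0, so we have a Gröbner basis.
Inter-reduce: drop elements whose leading term is divisible by another's, tail-reduce, and make monic.
Reduced Gröbner basis: {x_1 - x_3^2 + 2x_3 + 2, x_2x_3 + 2x_2 + x_3^2 + 2x_3}.
Label its elements g_1 = x_1 - x_3^2 + 2x_3 + 2, g_2 = x_2x_3 + 2x_2 + x_3^2 + 2x_3.

Reduce p = 2x_1^2 + 2x_1x_2 - 2x_1x_3^2 - x_1x_3 - 2x_1 + x_2 - x_3^2 - 1 modulo G:
  leading term x_1^2: subtract (2x_1)·g_1 from 2x_1^2 + 2x_1x_2 - 2x_1x_3^2 - x_1x_3 - 2x_1 + x_2 - x_3^2 - 1 → 2x_1x_2 - x_1 + x_2 - x_3^2 - 1
  leading term x_1x_2: subtract (2x_2)·g_1 from 2x_1x_2 - x_1 + x_2 - x_3^2 - 1 → -x_1 + 2x_2x_3^2 + x_2x_3 + 2x_2 - x_3^2 - 1
  leading term x_1: subtract (-1)·g_1 from -x_1 + 2x_2x_3^2 + x_2x_3 + 2x_2 - x_3^2 - 1 → 2x_2x_3^2 + x_2x_3 + 2x_2 - 2x_3^2 + 2x_3 + 1
  leading term x_2x_3^2: subtract (2x_3)·g_2 from 2x_2x_3^2 + x_2x_3 + 2x_2 - 2x_3^2 + 2x_3 + 1 → 2x_2x_3 + 2x_2 - 2x_3^3 - x_3^2 + 2x_3 + 1
  leading term x_2x_3: subtract (2)·g_2 from 2x_2x_3 + 2x_2 - 2x_3^3 - x_3^2 + 2x_3 + 1 → -2x_2 - 2x_3^3 + 2x_3^2 - 2x_3 + 1
  leading term x_2: no divisor's leading term divides it; move -2x_2 to the remainder.
  leading term x_3^3: no divisor's leading term divides it; move -2x_3^3 to the remainder.
  leading term x_3^2: no divisor's leading term divides it; move 2x_3^2 to the remainder.
  leading term x_3: no divisor's leading term divides it; move -2x_3 to the remainder.
  leading term 1: no divisor's leading term divides it; move 1 to the remainder.
  normal form = -2x_2 - 2x_3^3 + 2x_3^2 - 2x_3 + 1.
The normal form is nonzero, so p ∉ I. Since p minus its normal form lies in I, I + (p) = I + (r) where r = -2x_2 - 2x_3^3 + 2x_3^2 - 2x_3 + 1; decide whether this ideal is the whole ring.
Run Buchberger on G together with r (pairs among the g_i already reduce to 0 since G is a Gröbner basis):
g_1 = x_1 - x_3^2 + 2x_3 + 2, LT = x_1.
g_2 = x_2x_3 + 2x_2 + x_3^2 + 2x_3, LT = x_2x_3.
r = -2x_2 - 2x_3^3 + 2x_3^2 - 2x_3 + 1, LT = x_2.

S(g_1,g_2): leading monomials are coprime, so the S-polynomial reduces to 0 (Buchberger's first criterion).
S(g_1,r): leading monomials are coprime, so the S-polynomial reduces to 0 (Buchberger's first criterion).
S(g_2,r): lcm = x_2x_3. S = 2x_2 - x_3^4 + x_3^3.
  leading term x_2: subtract (-1)·r from 2x_2 - x_3^4 + x_3^3 → -x_3^4 - x_3^3 + 2x_3^2 - 2x_3 + 1
  leading term x_3^4: no divisor's leading term divides it; move -x_3^4 to the remainder.
  leading term x_3^3: no divisor's leading term divides it; move -x_3^3 to the remainder.
  leading term x_3^2: no divisor's leading term divides it; move 2x_3^2 to the remainder.
  leading term x_3: no divisor's leading term divides it; move -2x_3 to the remainder.
  leading term 1: no divisor's leading term divides it; move 1 to the remainder.
  remainder -x_3^4 - x_3^3 + 2x_3^2 - 2x_3 + 1 ≠ 0; add m_4 = -x_3^4 - x_3^3 + 2x_3^2 - 2x_3 + 1 to the basis.

S(g_1,m_4): leading monomials are coprime, so the S-polynomial reduces to 0 (Buchberger's first criterion).
S(g_2,m_4): lcm = x_2x_3^4. S = x_2x_3^3 + 2x_2x_3^2 - 2x_2x_3 + x_2 + x_3^5 + 2x_3^4.
  leading term x_2x_3^3: subtract (x_3^2)·g_2 from x_2x_3^3 + 2x_2x_3^2 - 2x_2x_3 + x_2 + x_3^5 + 2x_3^4 → -2x_2x_3 + x_2 + x_3^5 + x_3^4 - 2x_3^3
  leading term x_2x_3: subtract (-2)·g_2 from -2x_2x_3 + x_2 + x_3^5 + x_3^4 - 2x_3^3 → x_3^5 + x_3^4 - 2x_3^3 + 2x_3^2 - x_3
  leading term x_3^5: subtract (-x_3)·m_4 from x_3^5 + x_3^4 - 2x_3^3 + 2x_3^2 - x_3 → 0
  remainder 0.

S(r,m_4): leading monomials are coprime, so the S-polynomial reduces to 0 (Buchberger's first criterion).
Every S-polynomial of the final basis reduces to 0, so we have a Gröbner basis.
Inter-reduce: drop elements whose leading term is divisible by another's, tail-reduce, and make monic.
Reduced Gröbner basis: {x_1 - x_3^2 + 2x_3 + 2, x_2 + x_3^3 - x_3^2 + x_3 + 2, x_3^4 + x_3^3 - 2x_3^2 + 2x_3 - 1}.
The reduced Gröbner basis of I + (p) is {x_1 - x_3^2 + 2x_3 + 2, x_2 + x_3^3 - x_3^2 + x_3 + 2, x_3^4 + x_3^3 - 2x_3^2 + 2x_3 - 1} ≠ {1}, a proper ideal, so the enlarged system stays consistent: p is independent of I, with normal form -2x_2 - 2x_3^3 + 2x_3^2 - 2x_3 + 1.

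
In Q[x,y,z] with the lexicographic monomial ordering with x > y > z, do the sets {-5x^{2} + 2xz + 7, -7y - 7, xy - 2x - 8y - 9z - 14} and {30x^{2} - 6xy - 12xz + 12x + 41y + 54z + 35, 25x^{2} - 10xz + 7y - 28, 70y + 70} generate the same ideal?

Yes, the ideals are equal.

Equality of ideals is decidable: compute both reduced Gröbner bases (unique for the ordering) and check whether they agree.
Buchberger on the first generating set:
f_1 = -5x^{2} + 2xz + 7, LT = x^{2}.
f_2 = -7y - 7, LT = y.
f_3 = xy - 2x - 8y - 9z - 14, LT = xy.

S(f_1,f_3): lcm = x^{2}y. S = 2x^{2} - \tfrac{2}{5}xyz + 8xy + 9xz + 14x - \tfrac{7}{5}y.
  reduce S modulo (f_1, f_2, f_3):
  remainder \tfrac{51}{5}xz + 6x + \tfrac{21}{5} ≠ 0; add g_4 = \tfrac{51}{5}xz + 6x + \tfrac{21}{5} to the basis.

S(f_2,f_3): lcm = xy. S = 3x + 8y + 9z + 14.
  reduce S modulo (f_1, f_2, f_3, g_4):
  remainder 3x + 9z + 6 ≠ 0; add g_5 = 3x + 9z + 6 to the basis.

S(f_3,g_4): lcm = xyz. S = -\tfrac{10}{17}xy - 2xz - 8yz - \tfrac{7}{17}y - 9z^{2} - 14z.
  reduce S modulo (f_1, f_2, f_3, g_4, g_5):
  remainder -9z^{2} - \tfrac{192}{17}z - \tfrac{39}{17} ≠ 0; add g_6 = -9z^{2} - \tfrac{192}{17}z - \tfrac{39}{17} to the basis.

The other S-polynomials (S(f_1,f_2), S(f_1,g_4), S(f_2,g_4), S(f_1,g_5), S(f_2,g_5), S(f_3,g_5), S(g_4,g_5), S(f_1,g_6), S(f_2,g_6), S(f_3,g_6), S(g_4,g_6), S(g_5,g_6)) all reduce to 0 modulo the current basis, so we have a Gröbner basis.
Inter-reduce: drop elements whose leading term is divisible by another's, tail-reduce, and make monic.
Reduced Gröbner basis: {x + 3z + 2, y + 1, z^{2} + \tfrac{64}{51}z + \tfrac{13}{51}}.

Buchberger on the second generating set:
h_1 = 30x^{2} - 6xy - 12xz + 12x + 41y + 54z + 35, LT = x^{2}.
h_2 = 25x^{2} - 10xz + 7y - 28, LT = x^{2}.
h_3 = 70y + 70, LT = y.

S(h_1,h_2): lcm = x^{2}. S = -\tfrac{1}{5}xy + \tfrac{2}{5}x + \tfrac{163}{150}y + \tfrac{9}{5}z + \tfrac{343}{150}.
  reduce S modulo (h_1, h_2, h_3):
  remainder \tfrac{3}{5}x + \tfrac{9}{5}z + \tfrac{6}{5} ≠ 0; add k_4 = \tfrac{3}{5}x + \tfrac{9}{5}z + \tfrac{6}{5} to the basis.

S(h_1,k_4): lcm = x^{2}. S = -\tfrac{1}{5}xy - \tfrac{17}{5}xz - \tfrac{8}{5}x + \tfrac{41}{30}y + \tfrac{9}{5}z + \tfrac{7}{6}.
  reduce S modulo (h_1, h_2, h_3, k_4):
  remainder \tfrac{51}{5}z^{2} + \tfrac{64}{5}z + \tfrac{13}{5} ≠ 0; add k_5 = \tfrac{51}{5}z^{2} + \tfrac{64}{5}z + \tfrac{13}{5} to the basis.

The other S-polynomials (S(h_1,h_3), S(h_2,h_3), S(h_2,k_4), S(h_3,k_4), S(h_1,k_5), S(h_2,k_5), S(h_3,k_5), S(k_4,k_5)) all reduce to 0 modulo the current basis, so we have a Gröbner basis.
Inter-reduce: drop elements whose leading term is divisible by another's, tail-reduce, and make monic.
Reduced Gröbner basis: {x + 3z + 2, y + 1, z^{2} + \tfrac{64}{51}z + \tfrac{13}{51}}.

These coincide, so the ideals are equal.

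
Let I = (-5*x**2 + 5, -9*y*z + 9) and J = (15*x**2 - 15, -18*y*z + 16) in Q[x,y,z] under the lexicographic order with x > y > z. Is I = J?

Two ideals are equal iff their reduced Gröbner bases coincide (the reduced basis is unique for a fixed ordering).
Buchberger on the first generating set:
f_1 = -5*x**2 + 5, LT = x**2.
f_2 = -9*y*z + 9, LT = y*z.

S(f_1,f_2): leading monomials are coprime, so the S-polynomial reduces to 0 (Buchberger's first criterion).
Every S-polynomial of the final basis reduces to 0, so we have a Gröbner basis.
Inter-reduce: drop elements whose leading term is divisible by another's, tail-reduce, and make monic.
Reduced Gröbner basis: {x**2 - 1, y*z - 1}.

Buchberger on the second generating set:
h_1 = 15*x**2 - 15, LT = x**2.
h_2 = -18*y*z + 16, LT = y*z.

S(h_1,h_2): leading monomials are coprime, so the S-polynomial reduces to 0 (Buchberger's first criterion).
Every S-polynomial of the final basis reduces to 0, so we have a Gröbner basis.
Inter-reduce: drop elements whose leading term is divisible by another's, tail-reduce, and make monic.
Reduced Gröbner basis: {x**2 - 1, y*z - 8/9}.

Since the reduced bases disagree, the two ideals are not the same.

No, the ideals differ.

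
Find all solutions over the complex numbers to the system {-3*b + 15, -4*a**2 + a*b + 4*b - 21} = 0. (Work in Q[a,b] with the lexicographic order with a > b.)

Compute a lex Gröbner basis by Buchberger's algorithm.
f_1 = -3*b + 15, LT = b.
f_2 = -4*a**2 + a*b + 4*b - 21, LT = a**2.

S(f_1,f_2): leading monomials are coprime, so the S-polynomial reduces to 0 (Buchberger's first criterion).
Every S-polynomial of the final basis reduces to 0, so we have a Gröbner basis.
Inter-reduce: drop elements whose leading term is divisible by another's, tail-reduce, and make monic.
Reduced Gröbner basis: {a**2 - 5/4*a + 1/4, b - 5}.

Since the basis is lex-ordered, b - 5 is univariate in b. Its roots are {5}. Back-substituting each root into the other basis elements fixes the other coordinates.
  b = 5: the earlier basis element becomes a**2 - 5/4*a + 1/4 = 0, giving a = 1/4, 1 — points (1/4, 5), (1, 5).
Check: every point annihilates each of the original generators.

{(1/4, 5), (1, 5)}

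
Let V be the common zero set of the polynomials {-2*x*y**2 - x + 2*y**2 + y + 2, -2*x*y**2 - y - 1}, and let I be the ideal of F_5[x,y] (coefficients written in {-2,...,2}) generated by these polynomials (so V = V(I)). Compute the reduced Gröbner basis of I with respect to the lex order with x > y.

G = {x - 2*y**2 - 2*y + 2, y**4 + y**3 - y**2 - y - 1}

f_1 = -2*x*y**2 - x + 2*y**2 + y + 2, LT = x*y**2.
f_2 = -2*x*y**2 - y - 1, LT = x*y**2.

S(f_1,f_2): lcm = x*y**2. S = -2*x - y**2 - y + 1.
  leading term x: no divisor's leading term divides it; move -2*x to the remainder.
  leading term y**2: no divisor's leading term divides it; move -y**2 to the remainder.
  leading term y: no divisor's leading term divides it; move -y to the remainder.
  leading term 1: no divisor's leading term divides it; move 1 to the remainder.
  remainder -2*x - y**2 - y + 1 ≠ 0; add g_3 = -2*x - y**2 - y + 1 to the basis.

S(f_1,g_3): lcm = x*y**2. S = -2*x + 2*y**4 + 2*y**3 + 2*y**2 + 2*y - 1.
  leading term x: subtract (1)·g_3 from -2*x + 2*y**4 + 2*y**3 + 2*y**2 + 2*y - 1 → 2*y**4 + 2*y**3 - 2*y**2 - 2*y - 2
  leading term y**4: no divisor's leading term divides it; move 2*y**4 to the remainder.
  leading term y**3: no divisor's leading term divides it; move 2*y**3 to the remainder.
  leading term y**2: no divisor's leading term divides it; move -2*y**2 to the remainder.
  leading term y: no divisor's leading term divides it; move -2*y to the remainder.
  leading term 1: no divisor's leading term divides it; move -2 to the remainder.
  remainder 2*y**4 + 2*y**3 - 2*y**2 - 2*y - 2 ≠ 0; add g_4 = 2*y**4 + 2*y**3 - 2*y**2 - 2*y - 2 to the basis.

The other S-polynomials (S(f_2,g_3), S(f_1,g_4), S(f_2,g_4), S(g_3,g_4)) all reduce to 0 modulo the current basis, so we have a Gröbner basis.
Inter-reduce: drop elements whose leading term is divisible by another's, tail-reduce, and make monic.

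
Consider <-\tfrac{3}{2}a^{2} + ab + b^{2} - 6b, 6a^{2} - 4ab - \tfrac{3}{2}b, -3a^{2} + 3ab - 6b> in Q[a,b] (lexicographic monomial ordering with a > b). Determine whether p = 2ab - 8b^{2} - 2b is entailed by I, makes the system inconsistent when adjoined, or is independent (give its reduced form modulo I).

First compute the reduced Gröbner basis of I by Buchberger's algorithm.
f_1 = -\tfrac{3}{2}a^{2} + ab + b^{2} - 6b, LT = a^{2}.
f_2 = 6a^{2} - 4ab - \tfrac{3}{2}b, LT = a^{2}.
f_3 = -3a^{2} + 3ab - 6b, LT = a^{2}.

S(f_1,f_2): lcm = a^{2}. S = -\tfrac{2}{3}b^{2} + \tfrac{17}{4}b.
  leading term b^{2}: no divisor's leading term divides it; move -\tfrac{2}{3}b^{2} to the remainder.
  leading term b: no divisor's leading term divides it; move \tfrac{17}{4}b to the remainder.
  remainder -\tfrac{2}{3}b^{2} + \tfrac{17}{4}b ≠ 0; add h_4 = -\tfrac{2}{3}b^{2} + \tfrac{17}{4}b to the basis.

S(f_1,f_3): lcm = a^{2}. S = \tfrac{1}{3}ab - \tfrac{2}{3}b^{2} + 2b.
  leading term ab: no divisor's leading term divides it; move \tfrac{1}{3}ab to the remainder.
  leading term b^{2}: subtract (1)·h_4 from -\tfrac{2}{3}b^{2} + 2b → -\tfrac{9}{4}b
  leading term b: no divisor's leading term divides it; move -\tfrac{9}{4}b to the remainder.
  remainder \tfrac{1}{3}ab - \tfrac{9}{4}b ≠ 0; add h_5 = \tfrac{1}{3}ab - \tfrac{9}{4}b to the basis.

S(f_1,h_5): lcm = a^{2}b. S = -\tfrac{2}{3}ab^{2} + \tfrac{27}{4}ab - \tfrac{2}{3}b^{3} + 4b^{2}.
  leading term ab^{2}: subtract (a)·h_4 from -\tfrac{2}{3}ab^{2} + \tfrac{27}{4}ab - \tfrac{2}{3}b^{3} + 4b^{2} → \tfrac{5}{2}ab - \tfrac{2}{3}b^{3} + 4b^{2}
  leading term ab: subtract (\tfrac{15}{2})·h_5 from \tfrac{5}{2}ab - \tfrac{2}{3}b^{3} + 4b^{2} → -\tfrac{2}{3}b^{3} + 4b^{2} + \tfrac{135}{8}b
  leading term b^{3}: subtract (b)·h_4 from -\tfrac{2}{3}b^{3} + 4b^{2} + \tfrac{135}{8}b → -\tfrac{1}{4}b^{2} + \tfrac{135}{8}b
  leading term b^{2}: subtract (\tfrac{3}{8})·h_4 from -\tfrac{1}{4}b^{2} + \tfrac{135}{8}b → \tfrac{489}{32}b
  leading term b: no divisor's leading term divides it; move \tfrac{489}{32}b to the remainder.
  remainder \tfrac{489}{32}b ≠ 0; add h_6 = \tfrac{489}{32}b to the basis.

The other S-polynomials (S(f_2,f_3), S(f_1,h_4), S(f_2,h_4), S(f_3,h_4), S(f_2,h_5), S(f_3,h_5), S(h_4,h_5), S(f_1,h_6), S(f_2,h_6), S(f_3,h_6), S(h_4,h_6), S(h_5,h_6)) all reduce to 0 modulo the current basis, so we have a Gröbner basis.
Inter-reduce: drop elements whose leading term is divisible by another's, tail-reduce, and make monic.
Reduced Gröbner basis: {a^{2}, b}.
Label its elements g_1 = a^{2}, g_2 = b.

Reduce p = 2ab - 8b^{2} - 2b modulo G:
  leading term ab: subtract (2a)·g_2 from 2ab - 8b^{2} - 2b → -8b^{2} - 2b
  leading term b^{2}: subtract (-8b)·g_2 from -8b^{2} - 2b → -2b
  leading term b: subtract (-2)·g_2 from -2b → 0
  normal form = 0.
Since the normal form is 0, p ∈ I.

2ab - 8b^{2} - 2b lies in I (it reduces to 0).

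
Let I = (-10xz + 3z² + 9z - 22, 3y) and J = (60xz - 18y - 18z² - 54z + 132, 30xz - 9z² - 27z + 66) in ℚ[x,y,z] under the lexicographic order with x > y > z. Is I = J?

Since reduced Gröbner bases are canonical representatives of ideals under a given ordering, it suffices to compute and compare them.
Buchberger on the first generating set:
f_1 = -10xz + 3z² + 9z - 22, LT = xz.
f_2 = 3y, LT = y.

S(f_1,f_2): leading monomials are coprime, so the S-polynomial reduces to 0 (Buchberger's first criterion).
Every S-polynomial of the final basis reduces to 0, so we have a Gröbner basis.
Inter-reduce: drop elements whose leading term is divisible by another's, tail-reduce, and make monic.
Reduced Gröbner basis: {xz - 3/10z² - 9/10z + 11/5, y}.

Buchberger on the second generating set:
h_1 = 60xz - 18y - 18z² - 54z + 132, LT = xz.
h_2 = 30xz - 9z² - 27z + 66, LT = xz.

S(h_1,h_2): lcm = xz. S = -3/10y.
  leading term y: no divisor's leading term divides it; move -3/10y to the remainder.
  remainder -3/10y ≠ 0; add k_3 = -3/10y to the basis.

S(h_1,k_3): leading monomials are coprime, so the S-polynomial reduces to 0 (Buchberger's first criterion).
S(h_2,k_3): leading monomials are coprime, so the S-polynomial reduces to 0 (Buchberger's first criterion).
Every S-polynomial of the final basis reduces to 0, so we have a Gröbner basis.
Inter-reduce: drop elements whose leading term is divisible by another's, tail-reduce, and make monic.
Reduced Gröbner basis: {xz - 3/10z² - 9/10z + 11/5, y}.

The two bases agree; hence the ideals are identical.

Yes, the ideals are equal.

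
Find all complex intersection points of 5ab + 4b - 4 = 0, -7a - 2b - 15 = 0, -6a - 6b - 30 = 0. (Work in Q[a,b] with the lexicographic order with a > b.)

{(-1, -4)}

Compute a lex Gröbner basis by Buchberger's algorithm.
f_1 = 5ab + 4b - 4, LT = ab.
f_2 = -7a - 2b - 15, LT = a.
f_3 = -6a - 6b - 30, LT = a.

S(f_1,f_2): lcm = ab. S = -2/7b^2 - 47/35b - 4/5.
  reduce S modulo (f_1, f_2, f_3):
  remainder -2/7b^2 - 47/35b - 4/5 ≠ 0; add h_4 = -2/7b^2 - 47/35b - 4/5 to the basis.

S(f_1,f_3): lcm = ab. S = -b^2 - 21/5b - 4/5.
  reduce S modulo (f_1, f_2, f_3, h_4):
  remainder 1/2b + 2 ≠ 0; add h_5 = 1/2b + 2 to the basis.

The other S-polynomials (S(f_2,f_3), S(f_1,h_4), S(f_2,h_4), S(f_3,h_4), S(f_1,h_5), S(f_2,h_5), S(f_3,h_5), S(h_4,h_5)) all reduce to 0 modulo the current basis, so we have a Gröbner basis.
Inter-reduce: drop elements whose leading term is divisible by another's, tail-reduce, and make monic.
Reduced Gröbner basis: {a + 1, b + 4}.

A lex Gröbner basis eliminates variables successively. Here b + 4 depends only on b, with roots {-4}; lifting each root through the earlier basis elements recovers the full solutions.
  b = -4: the earlier basis element becomes a + 1 = 0, giving a = -1 — point (-1, -4).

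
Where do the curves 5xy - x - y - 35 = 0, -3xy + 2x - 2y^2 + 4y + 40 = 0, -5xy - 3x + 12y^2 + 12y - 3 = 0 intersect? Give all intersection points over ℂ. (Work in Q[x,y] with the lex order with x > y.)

{(-3, -2)}

Compute a lex Gröbner basis by Buchberger's algorithm.
f_1 = 5xy - x - y - 35, LT = xy.
f_2 = -3xy + 2x - 2y^2 + 4y + 40, LT = xy.
f_3 = -5xy - 3x + 12y^2 + 12y - 3, LT = xy.

S(f_1,f_2): lcm = xy. S = 7/15x - 2/3y^2 + 17/15y + 19/3.
  reduce S modulo (f_1, f_2, f_3):
  remainder 7/15x - 2/3y^2 + 17/15y + 19/3 ≠ 0; add h_4 = 7/15x - 2/3y^2 + 17/15y + 19/3 to the basis.

S(f_1,f_3): lcm = xy. S = -4/5x + 12/5y^2 + 11/5y - 38/5.
  reduce S modulo (f_1, f_2, f_3, h_4):
  remainder 44/35y^2 + 29/7y + 114/35 ≠ 0; add h_5 = 44/35y^2 + 29/7y + 114/35 to the basis.

S(f_1,h_4): lcm = xy. S = -1/5x + 10/7y^3 - 17/7y^2 - 482/35y - 7.
  reduce S modulo (f_1, f_2, f_3, h_4, h_5):
  remainder 7233/968y + 7233/484 ≠ 0; add h_6 = 7233/968y + 7233/484 to the basis.

The other S-polynomials (S(f_2,f_3), S(f_2,h_4), S(f_3,h_4), S(f_1,h_5), S(f_2,h_5), S(f_3,h_5), S(h_4,h_5), S(f_1,h_6), S(f_2,h_6), S(f_3,h_6), S(h_4,h_6), S(h_5,h_6)) all reduce to 0 modulo the current basis, so we have a Gröbner basis.
Inter-reduce: drop elements whose leading term is divisible by another's, tail-reduce, and make monic.
Reduced Gröbner basis: {x + 3, y + 2}.

Since the basis is lex-ordered, y + 2 is univariate in y. Its roots are {-2}. Back-substituting each root into the other basis elements fixes the other coordinates.
  y = -2: the earlier basis element becomes x + 3 = 0, giving x = -3 — point (-3, -2).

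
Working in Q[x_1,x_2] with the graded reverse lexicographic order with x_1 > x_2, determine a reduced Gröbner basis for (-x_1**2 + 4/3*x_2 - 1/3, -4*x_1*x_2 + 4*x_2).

f_1 = -x_1**2 + 4/3*x_2 - 1/3, LT = x_1**2.
f_2 = -4*x_1*x_2 + 4*x_2, LT = x_1*x_2.

S(f_1,f_2): lcm = x_1**2*x_2. S = x_1*x_2 - 4/3*x_2**2 + 1/3*x_2.
  reduce S modulo (f_1, f_2):
  remainder -4/3*x_2**2 + 4/3*x_2 ≠ 0; add g_3 = -4/3*x_2**2 + 4/3*x_2 to the basis.

The other S-polynomials (S(f_1,g_3), S(f_2,g_3)) all reduce to 0 modulo the current basis, so we have a Gröbner basis.

G = {x_1**2 - 4/3*x_2 + 1/3, x_1*x_2 - x_2, x_2**2 - x_2}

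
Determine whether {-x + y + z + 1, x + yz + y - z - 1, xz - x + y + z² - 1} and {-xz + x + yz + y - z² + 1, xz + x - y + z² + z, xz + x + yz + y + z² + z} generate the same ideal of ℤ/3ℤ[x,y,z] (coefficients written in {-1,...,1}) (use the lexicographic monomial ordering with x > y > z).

For a fixed monomial order, each ideal has a unique reduced Gröbner basis; comparing bases decides equality.
Buchberger on the first generating set:
f_1 = -x + y + z + 1, LT = x.
f_2 = x + yz + y - z - 1, LT = x.
f_3 = xz - x + y + z² - 1, LT = xz.

S(f_1,f_2): lcm = x. S = -yz + y.
  reduce S modulo (f_1, f_2, f_3):
  remainder -yz + y ≠ 0; add g_4 = -yz + y to the basis.

S(f_1,f_3): lcm = xz. S = x - yz - y + z² - z + 1.
  reduce S modulo (f_1, f_2, f_3, g_4):
  remainder -y + z² - 1 ≠ 0; add g_5 = -y + z² - 1 to the basis.

S(g_4,g_5): lcm = yz. S = -y + z³ - z.
  reduce S modulo (f_1, f_2, f_3, g_4, g_5):
  remainder z³ - z² - z + 1 ≠ 0; add g_6 = z³ - z² - z + 1 to the basis.

The other S-polynomials (S(f_2,f_3), S(f_1,g_4), S(f_2,g_4), S(f_3,g_4), S(f_1,g_5), S(f_2,g_5), S(f_3,g_5), S(f_1,g_6), S(f_2,g_6), S(f_3,g_6), S(g_4,g_6), S(g_5,g_6)) all reduce to 0 modulo the current basis, so we have a Gröbner basis.
Inter-reduce: drop elements whose leading term is divisible by another's, tail-reduce, and make monic.
Reduced Gröbner basis: {x - z² - z, y - z² + 1, z³ - z² - z + 1}.

Buchberger on the second generating set:
h_1 = -xz + x + yz + y - z² + 1, LT = xz.
h_2 = xz + x - y + z² + z, LT = xz.
h_3 = xz + x + yz + y + z² + z, LT = xz.

S(h_1,h_2): lcm = xz. S = x - yz - z - 1.
  reduce S modulo (h_1, h_2, h_3):
  remainder x - yz - z - 1 ≠ 0; add k_4 = x - yz - z - 1 to the basis.

S(h_1,h_3): lcm = xz. S = x + yz + y - z - 1.
  reduce S modulo (h_1, h_2, h_3, k_4):
  remainder -yz + y ≠ 0; add k_5 = -yz + y to the basis.

S(h_1,k_4): lcm = xz. S = -x + yz² - yz - y - z² + z - 1.
  reduce S modulo (h_1, h_2, h_3, k_4, k_5):
  remainder y - z² + 1 ≠ 0; add k_6 = y - z² + 1 to the basis.

S(k_5,k_6): lcm = yz. S = -y + z³ - z.
  reduce S modulo (h_1, h_2, h_3, k_4, k_5, k_6):
  remainder z³ - z² - z + 1 ≠ 0; add k_7 = z³ - z² - z + 1 to the basis.

The other S-polynomials (S(h_2,h_3), S(h_2,k_4), S(h_3,k_4), S(h_1,k_5), S(h_2,k_5), S(h_3,k_5), S(k_4,k_5), S(h_1,k_6), S(h_2,k_6), S(h_3,k_6), S(k_4,k_6), S(h_1,k_7), S(h_2,k_7), S(h_3,k_7), S(k_4,k_7), S(k_5,k_7), S(k_6,k_7)) all reduce to 0 modulo the current basis, so we have a Gröbner basis.
Inter-reduce: drop elements whose leading term is divisible by another's, tail-reduce, and make monic.
Reduced Gröbner basis: {x - z² - z, y - z² + 1, z³ - z² - z + 1}.

These coincide, so the ideals are equal.

Yes, the ideals are equal.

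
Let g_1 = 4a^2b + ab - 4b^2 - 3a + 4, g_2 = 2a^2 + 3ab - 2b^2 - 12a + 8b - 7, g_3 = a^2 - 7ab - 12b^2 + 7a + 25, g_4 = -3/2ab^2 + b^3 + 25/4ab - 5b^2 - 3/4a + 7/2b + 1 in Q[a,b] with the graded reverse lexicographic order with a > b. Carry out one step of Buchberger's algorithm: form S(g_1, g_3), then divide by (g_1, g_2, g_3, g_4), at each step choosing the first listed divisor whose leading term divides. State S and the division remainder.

lcm(LM(g_1), LM(g_3)) = a^2b.
S = (lcm/LT(g_1))·g_1 − (lcm/LT(g_3))·g_3 = 7ab^2 + 12b^3 - 27/4ab - b^2 - 3/4a - 25b + 1.
Reduce S modulo (g_1, g_2, g_3, g_4) in that order:
  leading term ab^2: subtract (-14/3)·g_4 from 7ab^2 + 12b^3 - 27/4ab - b^2 - 3/4a - 25b + 1 → 50/3b^3 + 269/12ab - 73/3b^2 - 17/4a - 26/3b + 17/3
  leading term b^3: no divisor's leading term divides it; move 50/3b^3 to the remainder.
  leading term ab: no divisor's leading term divides it; move 269/12ab to the remainder.
  leading term b^2: no divisor's leading term divides it; move -73/3b^2 to the remainder.
  leading term a: no divisor's leading term divides it; move -17/4a to the remainder.
  leading term b: no divisor's leading term divides it; move -26/3b to the remainder.
  leading term 1: no divisor's leading term divides it; move 17/3 to the remainder.
The remainder 50/3b^3 + 269/12ab - 73/3b^2 - 17/4a - 26/3b + 17/3 is nonzero, so it would be added as the next basis element.

S(g_1, g_3) = 7ab^2 + 12b^3 - 27/4ab - b^2 - 3/4a - 25b + 1; remainder on division = 50/3b^3 + 269/12ab - 73/3b^2 - 17/4a - 26/3b + 17/3.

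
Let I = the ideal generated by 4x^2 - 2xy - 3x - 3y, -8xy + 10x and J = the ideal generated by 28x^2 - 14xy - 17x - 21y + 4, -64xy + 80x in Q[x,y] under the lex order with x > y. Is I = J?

No, the ideals differ.

For a fixed monomial order, each ideal has a unique reduced Gröbner basis; comparing bases decides equality.
Buchberger on the first generating set:
f_1 = 4x^2 - 2xy - 3x - 3y, LT = x^2.
f_2 = -8xy + 10x, LT = xy.

S(f_1,f_2): lcm = x^2y. S = 5/4x^2 - 1/2xy^2 - 3/4xy - 3/4y^2.
  leading term x^2: subtract (5/16)·f_1 from 5/4x^2 - 1/2xy^2 - 3/4xy - 3/4y^2 → -1/2xy^2 - 1/8xy + 15/16x - 3/4y^2 + 15/16y
  leading term xy^2: subtract (1/16y)·f_2 from -1/2xy^2 - 1/8xy + 15/16x - 3/4y^2 + 15/16y → -3/4xy + 15/16x - 3/4y^2 + 15/16y
  leading term xy: subtract (3/32)·f_2 from -3/4xy + 15/16x - 3/4y^2 + 15/16y → -3/4y^2 + 15/16y
  leading term y^2: no divisor's leading term divides it; move -3/4y^2 to the remainder.
  leading term y: no divisor's leading term divides it; move 15/16y to the remainder.
  remainder -3/4y^2 + 15/16y ≠ 0; add g_3 = -3/4y^2 + 15/16y to the basis.

The other S-polynomials (S(f_1,g_3), S(f_2,g_3)) all reduce to 0 modulo the current basis, so we have a Gröbner basis.
Inter-reduce: drop elements whose leading term is divisible by another's, tail-reduce, and make monic.
Reduced Gröbner basis: {x^2 - 11/8x - 3/4y, xy - 5/4x, y^2 - 5/4y}.

Buchberger on the second generating set:
h_1 = 28x^2 - 14xy - 17x - 21y + 4, LT = x^2.
h_2 = -64xy + 80x, LT = xy.

S(h_1,h_2): lcm = x^2y. S = 5/4x^2 - 1/2xy^2 - 17/28xy - 3/4y^2 + 1/7y.
  leading term x^2: subtract (5/112)·h_1 from 5/4x^2 - 1/2xy^2 - 17/28xy - 3/4y^2 + 1/7y → -1/2xy^2 + 1/56xy + 85/112x - 3/4y^2 + 121/112y - 5/28
  leading term xy^2: subtract (1/128y)·h_2 from -1/2xy^2 + 1/56xy + 85/112x - 3/4y^2 + 121/112y - 5/28 → -17/28xy + 85/112x - 3/4y^2 + 121/112y - 5/28
  leading term xy: subtract (17/1792)·h_2 from -17/28xy + 85/112x - 3/4y^2 + 121/112y - 5/28 → -3/4y^2 + 121/112y - 5/28
  leading term y^2: no divisor's leading term divides it; move -3/4y^2 to the remainder.
  leading term y: no divisor's leading term divides it; move 121/112y to the remainder.
  leading term 1: no divisor's leading term divides it; move -5/28 to the remainder.
  remainder -3/4y^2 + 121/112y - 5/28 ≠ 0; add k_3 = -3/4y^2 + 121/112y - 5/28 to the basis.

The other S-polynomials (S(h_1,k_3), S(h_2,k_3)) all reduce to 0 modulo the current basis, so we have a Gröbner basis.
Inter-reduce: drop elements whose leading term is divisible by another's, tail-reduce, and make monic.
Reduced Gröbner basis: {x^2 - 69/56x - 3/4y + 1/7, xy - 5/4x, y^2 - 121/84y + 5/21}.

The bases are distinct; the ideals are different.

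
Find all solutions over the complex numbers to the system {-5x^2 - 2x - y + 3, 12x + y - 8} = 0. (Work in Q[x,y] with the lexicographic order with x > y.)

Compute a lex Gröbner basis by Buchberger's algorithm.
f_1 = -5x^2 - 2x - y + 3, LT = x^2.
f_2 = 12x + y - 8, LT = x.

S(f_1,f_2): lcm = x^2. S = -1/12xy + 16/15x + 1/5y - 3/5.
  leading term xy: subtract (-1/144y)·f_2 from -1/12xy + 16/15x + 1/5y - 3/5 → 16/15x + 1/144y^2 + 13/90y - 3/5
  leading term x: subtract (4/45)·f_2 from 16/15x + 1/144y^2 + 13/90y - 3/5 → 1/144y^2 + 1/18y + 1/9
  leading term y^2: no divisor's leading term divides it; move 1/144y^2 to the remainder.
  leading term y: no divisor's leading term divides it; move 1/18y to the remainder.
  leading term 1: no divisor's leading term divides it; move 1/9 to the remainder.
  remainder 1/144y^2 + 1/18y + 1/9 ≠ 0; add h_3 = 1/144y^2 + 1/18y + 1/9 to the basis.

The other S-polynomials (S(f_1,h_3), S(f_2,h_3)) all reduce to 0 modulo the current basis, so we have a Gröbner basis.
Inter-reduce: drop elements whose leading term is divisible by another's, tail-reduce, and make monic.
Reduced Gröbner basis: {x + 1/12y - 2/3, y^2 + 8y + 16}.

A lex Gröbner basis eliminates variables successively. Here y^2 + 8y + 16 depends only on y, with roots {-4}; lifting each root through the earlier basis elements recovers the full solutions.
  y = -4: the earlier basis element becomes x - 1 = 0, giving x = 1 — point (1, -4).
Each listed point satisfies every original equation (direct substitution).

{(1, -4)}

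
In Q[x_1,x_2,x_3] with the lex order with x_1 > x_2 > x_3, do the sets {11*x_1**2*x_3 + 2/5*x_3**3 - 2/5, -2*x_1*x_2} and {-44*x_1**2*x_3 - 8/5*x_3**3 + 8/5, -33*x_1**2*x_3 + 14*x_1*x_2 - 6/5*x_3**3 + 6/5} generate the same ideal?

Yes, the ideals are equal.

Equality of ideals is decidable: compute both reduced Gröbner bases (unique for the ordering) and check whether they agree.
Buchberger on the first generating set:
f_1 = 11*x_1**2*x_3 + 2/5*x_3**3 - 2/5, LT = x_1**2*x_3.
f_2 = -2*x_1*x_2, LT = x_1*x_2.

S(f_1,f_2): lcm = x_1**2*x_2*x_3. S = 2/55*x_2*x_3**3 - 2/55*x_2.
  leading term x_2*x_3**3: no divisor's leading term divides it; move 2/55*x_2*x_3**3 to the remainder.
  leading term x_2: no divisor's leading term divides it; move -2/55*x_2 to the remainder.
  remainder 2/55*x_2*x_3**3 - 2/55*x_2 ≠ 0; add g_3 = 2/55*x_2*x_3**3 - 2/55*x_2 to the basis.

The other S-polynomials (S(f_1,g_3), S(f_2,g_3)) all reduce to 0 modulo the current basis, so we have a Gröbner basis.
Inter-reduce: drop elements whose leading term is divisible by another's, tail-reduce, and make monic.
Reduced Gröbner basis: {x_1**2*x_3 + 2/55*x_3**3 - 2/55, x_1*x_2, x_2*x_3**3 - x_2}.

Buchberger on the second generating set:
h_1 = -44*x_1**2*x_3 - 8/5*x_3**3 + 8/5, LT = x_1**2*x_3.
h_2 = -33*x_1**2*x_3 + 14*x_1*x_2 - 6/5*x_3**3 + 6/5, LT = x_1**2*x_3.

S(h_1,h_2): lcm = x_1**2*x_3. S = 14/33*x_1*x_2.
  leading term x_1*x_2: no divisor's leading term divides it; move 14/33*x_1*x_2 to the remainder.
  remainder 14/33*x_1*x_2 ≠ 0; add k_3 = 14/33*x_1*x_2 to the basis.

S(h_1,k_3): lcm = x_1**2*x_2*x_3. S = 2/55*x_2*x_3**3 - 2/55*x_2.
  leading term x_2*x_3**3: no divisor's leading term divides it; move 2/55*x_2*x_3**3 to the remainder.
  leading term x_2: no divisor's leading term divides it; move -2/55*x_2 to the remainder.
  remainder 2/55*x_2*x_3**3 - 2/55*x_2 ≠ 0; add k_4 = 2/55*x_2*x_3**3 - 2/55*x_2 to the basis.

The other S-polynomials (S(h_2,k_3), S(h_1,k_4), S(h_2,k_4), S(k_3,k_4)) all reduce to 0 modulo the current basis, so we have a Gröbner basis.
Inter-reduce: drop elements whose leading term is divisible by another's, tail-reduce, and make monic.
Reduced Gröbner basis: {x_1**2*x_3 + 2/55*x_3**3 - 2/55, x_1*x_2, x_2*x_3**3 - x_2}.

These coincide, so the ideals are equal.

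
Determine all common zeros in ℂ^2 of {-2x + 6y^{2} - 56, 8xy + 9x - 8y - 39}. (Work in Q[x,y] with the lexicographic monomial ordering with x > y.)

Compute a lex Gröbner basis by Buchberger's algorithm.
f_1 = -2x + 6y^{2} - 56, LT = x.
f_2 = 8xy + 9x - 8y - 39, LT = xy.

S(f_1,f_2): lcm = xy. S = -\tfrac{9}{8}x - 3y^{3} + 29y + \tfrac{39}{8}.
  leading term x: subtract (\tfrac{9}{16})·f_1 from -\tfrac{9}{8}x - 3y^{3} + 29y + \tfrac{39}{8} → -3y^{3} - \tfrac{27}{8}y^{2} + 29y + \tfrac{291}{8}
  leading term y^{3}: no divisor's leading term divides it; move -3y^{3} to the remainder.
  leading term y^{2}: no divisor's leading term divides it; move -\tfrac{27}{8}y^{2} to the remainder.
  leading term y: no divisor's leading term divides it; move 29y to the remainder.
  leading term 1: no divisor's leading term divides it; move \tfrac{291}{8} to the remainder.
  remainder -3y^{3} - \tfrac{27}{8}y^{2} + 29y + \tfrac{291}{8} ≠ 0; add h_3 = -3y^{3} - \tfrac{27}{8}y^{2} + 29y + \tfrac{291}{8} to the basis.

The other S-polynomials (S(f_1,h_3), S(f_2,h_3)) all reduce to 0 modulo the current basis, so we have a Gröbner basis.
Inter-reduce: drop elements whose leading term is divisible by another's, tail-reduce, and make monic.
Reduced Gröbner basis: {x - 3y^{2} + 28, y^{3} + \tfrac{9}{8}y^{2} - \tfrac{29}{3}y - \tfrac{97}{8}}.

A lex Gröbner basis eliminates variables successively. Here y^{3} + \tfrac{9}{8}y^{2} - \tfrac{29}{3}y - \tfrac{97}{8} depends only on y, with roots {-3, 15/16 - sqrt(11337)/48, 15/16 + sqrt(11337)/48}; lifting each root through the earlier basis elements recovers the full solutions.
  y = -3: the earlier basis element becomes x + 1 = 0, giving x = -1 — point (-1, -3).
  y = 15/16 - sqrt(11337)/48: the earlier basis element becomes x + 1357/128 + 15*sqrt(11337)/128 = 0, giving x = -15*sqrt(11337)/128 - 1357/128 — point (-15*sqrt(11337)/128 - 1357/128, 15/16 - sqrt(11337)/48).
  y = 15/16 + sqrt(11337)/48: the earlier basis element becomes x - 15*sqrt(11337)/128 + 1357/128 = 0, giving x = -1357/128 + 15*sqrt(11337)/128 — point (-1357/128 + 15*sqrt(11337)/128, 15/16 + sqrt(11337)/48).

{(-1, -3), (-15*sqrt(11337)/128 - 1357/128, 15/16 - sqrt(11337)/48), (-1357/128 + 15*sqrt(11337)/128, 15/16 + sqrt(11337)/48)}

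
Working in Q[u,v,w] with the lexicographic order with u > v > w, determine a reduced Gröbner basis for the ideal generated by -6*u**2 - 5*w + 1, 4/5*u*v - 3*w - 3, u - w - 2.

f_1 = -6*u**2 - 5*w + 1, LT = u**2.
f_2 = 4/5*u*v - 3*w - 3, LT = u*v.
f_3 = u - w - 2, LT = u.

S(f_1,f_2): lcm = u**2*v. S = 15/4*u*w + 15/4*u + 5/6*v*w - 1/6*v.
  leading term u*w: subtract (15/4*w)·f_3 from 15/4*u*w + 15/4*u + 5/6*v*w - 1/6*v → 15/4*u + 5/6*v*w - 1/6*v + 15/4*w**2 + 15/2*w
  leading term u: subtract (15/4)·f_3 from 15/4*u + 5/6*v*w - 1/6*v + 15/4*w**2 + 15/2*w → 5/6*v*w - 1/6*v + 15/4*w**2 + 45/4*w + 15/2
  leading term v*w: no divisor's leading term divides it; move 5/6*v*w to the remainder.
  leading term v: no divisor's leading term divides it; move -1/6*v to the remainder.
  leading term w**2: no divisor's leading term divides it; move 15/4*w**2 to the remainder.
  leading term w: no divisor's leading term divides it; move 45/4*w to the remainder.
  leading term 1: no divisor's leading term divides it; move 15/2 to the remainder.
  remainder 5/6*v*w - 1/6*v + 15/4*w**2 + 45/4*w + 15/2 ≠ 0; add g_4 = 5/6*v*w - 1/6*v + 15/4*w**2 + 45/4*w + 15/2 to the basis.

S(f_1,f_3): lcm = u**2. S = u*w + 2*u + 5/6*w - 1/6.
  leading term u*w: subtract (w)·f_3 from u*w + 2*u + 5/6*w - 1/6 → 2*u + w**2 + 17/6*w - 1/6
  leading term u: subtract (2)·f_3 from 2*u + w**2 + 17/6*w - 1/6 → w**2 + 29/6*w + 23/6
  leading term w**2: no divisor's leading term divides it; move w**2 to the remainder.
  leading term w: no divisor's leading term divides it; move 29/6*w to the remainder.
  leading term 1: no divisor's leading term divides it; move 23/6 to the remainder.
  remainder w**2 + 29/6*w + 23/6 ≠ 0; add g_5 = w**2 + 29/6*w + 23/6 to the basis.

S(f_2,f_3): lcm = u*v. S = v*w + 2*v - 15/4*w - 15/4.
  leading term v*w: subtract (6/5)·g_4 from v*w + 2*v - 15/4*w - 15/4 → 11/5*v - 9/2*w**2 - 69/4*w - 51/4
  leading term v: no divisor's leading term divides it; move 11/5*v to the remainder.
  leading term w**2: subtract (-9/2)·g_5 from -9/2*w**2 - 69/4*w - 51/4 → 9/2*w + 9/2
  leading term w: no divisor's leading term divides it; move 9/2*w to the remainder.
  leading term 1: no divisor's leading term divides it; move 9/2 to the remainder.
  remainder 11/5*v + 9/2*w + 9/2 ≠ 0; add g_6 = 11/5*v + 9/2*w + 9/2 to the basis.

The other S-polynomials (S(f_1,g_4), S(f_2,g_4), S(f_3,g_4), S(f_1,g_5), S(f_2,g_5), S(f_3,g_5), S(g_4,g_5), S(f_1,g_6), S(f_2,g_6), S(f_3,g_6), S(g_4,g_6), S(g_5,g_6)) all reduce to 0 modulo the current basis, so we have a Gröbner basis.
Inter-reduce: drop elements whose leading term is divisible by another's, tail-reduce, and make monic.

G = {u - w - 2, v + 45/22*w + 45/22, w**2 + 29/6*w + 23/6}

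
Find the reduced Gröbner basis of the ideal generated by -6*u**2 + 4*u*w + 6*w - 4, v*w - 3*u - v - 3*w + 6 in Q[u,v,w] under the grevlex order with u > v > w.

f_1 = -6*u**2 + 4*u*w + 6*w - 4, LT = u**2.
f_2 = v*w - 3*u - v - 3*w + 6, LT = v*w.

The S-polynomials (S(f_1,f_2)) all reduce to 0 modulo the current basis, so we have a Gröbner basis.

G = {u**2 - 2/3*u*w - w + 2/3, v*w - 3*u - v - 3*w + 6}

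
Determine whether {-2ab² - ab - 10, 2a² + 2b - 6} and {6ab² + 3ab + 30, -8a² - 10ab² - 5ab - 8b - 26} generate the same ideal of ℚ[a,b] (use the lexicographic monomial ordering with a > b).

Yes, the ideals are equal.

Equality of ideals is decidable: compute both reduced Gröbner bases (unique for the ordering) and check whether they agree.
Buchberger on the first generating set:
f_1 = -2ab² - ab - 10, LT = ab².
f_2 = 2a² + 2b - 6, LT = a².

S(f_1,f_2): lcm = a²b². S = ½a²b + 5a - b³ + 3b².
  leading term a²b: subtract (¼b)·f_2 from ½a²b + 5a - b³ + 3b² → 5a - b³ + 5/2b² + 3/2b
  leading term a: no divisor's leading term divides it; move 5a to the remainder.
  leading term b³: no divisor's leading term divides it; move -b³ to the remainder.
  leading term b²: no divisor's leading term divides it; move 5/2b² to the remainder.
  leading term b: no divisor's leading term divides it; move 3/2b to the remainder.
  remainder 5a - b³ + 5/2b² + 3/2b ≠ 0; add g_3 = 5a - b³ + 5/2b² + 3/2b to the basis.

S(f_1,g_3): lcm = ab². S = ½ab + ⅕b⁵ - ½b⁴ - 3/10b³ + 5.
  leading term ab: subtract (1/10b)·g_3 from ½ab + ⅕b⁵ - ½b⁴ - 3/10b³ + 5 → ⅕b⁵ - ⅖b⁴ - 11/20b³ - 3/20b² + 5
  leading term b⁵: no divisor's leading term divides it; move ⅕b⁵ to the remainder.
  leading term b⁴: no divisor's leading term divides it; move -⅖b⁴ to the remainder.
  leading term b³: no divisor's leading term divides it; move -11/20b³ to the remainder.
  leading term b²: no divisor's leading term divides it; move -3/20b² to the remainder.
  leading term 1: no divisor's leading term divides it; move 5 to the remainder.
  remainder ⅕b⁵ - ⅖b⁴ - 11/20b³ - 3/20b² + 5 ≠ 0; add g_4 = ⅕b⁵ - ⅖b⁴ - 11/20b³ - 3/20b² + 5 to the basis.

The other S-polynomials (S(f_2,g_3), S(f_1,g_4), S(f_2,g_4), S(g_3,g_4)) all reduce to 0 modulo the current basis, so we have a Gröbner basis.
Inter-reduce: drop elements whose leading term is divisible by another's, tail-reduce, and make monic.
Reduced Gröbner basis: {a - ⅕b³ + ½b² + 3/10b, b⁵ - 2b⁴ - 11/4b³ - ¾b² + 25}.

Buchberger on the second generating set:
h_1 = 6ab² + 3ab + 30, LT = ab².
h_2 = -8a² - 10ab² - 5ab - 8b - 26, LT = a².

S(h_1,h_2): lcm = a²b². S = ½a²b - 5/4ab⁴ - ⅝ab³ + 5a - b³ - 13/4b².
  leading term a²b: subtract (-1/16b)·h_2 from ½a²b - 5/4ab⁴ - ⅝ab³ + 5a - b³ - 13/4b² → -5/4ab⁴ - 5/4ab³ - 5/16ab² + 5a - b³ - 15/4b² - 13/8b
  leading term ab⁴: subtract (-5/24b²)·h_1 from -5/4ab⁴ - 5/4ab³ - 5/16ab² + 5a - b³ - 15/4b² - 13/8b → -⅝ab³ - 5/16ab² + 5a - b³ + 5/2b² - 13/8b
  leading term ab³: subtract (-5/48b)·h_1 from -⅝ab³ - 5/16ab² + 5a - b³ + 5/2b² - 13/8b → 5a - b³ + 5/2b² + 3/2b
  leading term a: no divisor's leading term divides it; move 5a to the remainder.
  leading term b³: no divisor's leading term divides it; move -b³ to the remainder.
  leading term b²: no divisor's leading term divides it; move 5/2b² to the remainder.
  leading term b: no divisor's leading term divides it; move 3/2b to the remainder.
  remainder 5a - b³ + 5/2b² + 3/2b ≠ 0; add k_3 = 5a - b³ + 5/2b² + 3/2b to the basis.

S(h_1,k_3): lcm = ab². S = ½ab + ⅕b⁵ - ½b⁴ - 3/10b³ + 5.
  leading term ab: subtract (1/10b)·k_3 from ½ab + ⅕b⁵ - ½b⁴ - 3/10b³ + 5 → ⅕b⁵ - ⅖b⁴ - 11/20b³ - 3/20b² + 5
  leading term b⁵: no divisor's leading term divides it; move ⅕b⁵ to the remainder.
  leading term b⁴: no divisor's leading term divides it; move -⅖b⁴ to the remainder.
  leading term b³: no divisor's leading term divides it; move -11/20b³ to the remainder.
  leading term b²: no divisor's leading term divides it; move -3/20b² to the remainder.
  leading term 1: no divisor's leading term divides it; move 5 to the remainder.
  remainder ⅕b⁵ - ⅖b⁴ - 11/20b³ - 3/20b² + 5 ≠ 0; add k_4 = ⅕b⁵ - ⅖b⁴ - 11/20b³ - 3/20b² + 5 to the basis.

The other S-polynomials (S(h_2,k_3), S(h_1,k_4), S(h_2,k_4), S(k_3,k_4)) all reduce to 0 modulo the current basis, so we have a Gröbner basis.
Inter-reduce: drop elements whose leading term is divisible by another's, tail-reduce, and make monic.
Reduced Gröbner basis: {a - ⅕b³ + ½b² + 3/10b, b⁵ - 2b⁴ - 11/4b³ - ¾b² + 25}.

These coincide, so the ideals are equal.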